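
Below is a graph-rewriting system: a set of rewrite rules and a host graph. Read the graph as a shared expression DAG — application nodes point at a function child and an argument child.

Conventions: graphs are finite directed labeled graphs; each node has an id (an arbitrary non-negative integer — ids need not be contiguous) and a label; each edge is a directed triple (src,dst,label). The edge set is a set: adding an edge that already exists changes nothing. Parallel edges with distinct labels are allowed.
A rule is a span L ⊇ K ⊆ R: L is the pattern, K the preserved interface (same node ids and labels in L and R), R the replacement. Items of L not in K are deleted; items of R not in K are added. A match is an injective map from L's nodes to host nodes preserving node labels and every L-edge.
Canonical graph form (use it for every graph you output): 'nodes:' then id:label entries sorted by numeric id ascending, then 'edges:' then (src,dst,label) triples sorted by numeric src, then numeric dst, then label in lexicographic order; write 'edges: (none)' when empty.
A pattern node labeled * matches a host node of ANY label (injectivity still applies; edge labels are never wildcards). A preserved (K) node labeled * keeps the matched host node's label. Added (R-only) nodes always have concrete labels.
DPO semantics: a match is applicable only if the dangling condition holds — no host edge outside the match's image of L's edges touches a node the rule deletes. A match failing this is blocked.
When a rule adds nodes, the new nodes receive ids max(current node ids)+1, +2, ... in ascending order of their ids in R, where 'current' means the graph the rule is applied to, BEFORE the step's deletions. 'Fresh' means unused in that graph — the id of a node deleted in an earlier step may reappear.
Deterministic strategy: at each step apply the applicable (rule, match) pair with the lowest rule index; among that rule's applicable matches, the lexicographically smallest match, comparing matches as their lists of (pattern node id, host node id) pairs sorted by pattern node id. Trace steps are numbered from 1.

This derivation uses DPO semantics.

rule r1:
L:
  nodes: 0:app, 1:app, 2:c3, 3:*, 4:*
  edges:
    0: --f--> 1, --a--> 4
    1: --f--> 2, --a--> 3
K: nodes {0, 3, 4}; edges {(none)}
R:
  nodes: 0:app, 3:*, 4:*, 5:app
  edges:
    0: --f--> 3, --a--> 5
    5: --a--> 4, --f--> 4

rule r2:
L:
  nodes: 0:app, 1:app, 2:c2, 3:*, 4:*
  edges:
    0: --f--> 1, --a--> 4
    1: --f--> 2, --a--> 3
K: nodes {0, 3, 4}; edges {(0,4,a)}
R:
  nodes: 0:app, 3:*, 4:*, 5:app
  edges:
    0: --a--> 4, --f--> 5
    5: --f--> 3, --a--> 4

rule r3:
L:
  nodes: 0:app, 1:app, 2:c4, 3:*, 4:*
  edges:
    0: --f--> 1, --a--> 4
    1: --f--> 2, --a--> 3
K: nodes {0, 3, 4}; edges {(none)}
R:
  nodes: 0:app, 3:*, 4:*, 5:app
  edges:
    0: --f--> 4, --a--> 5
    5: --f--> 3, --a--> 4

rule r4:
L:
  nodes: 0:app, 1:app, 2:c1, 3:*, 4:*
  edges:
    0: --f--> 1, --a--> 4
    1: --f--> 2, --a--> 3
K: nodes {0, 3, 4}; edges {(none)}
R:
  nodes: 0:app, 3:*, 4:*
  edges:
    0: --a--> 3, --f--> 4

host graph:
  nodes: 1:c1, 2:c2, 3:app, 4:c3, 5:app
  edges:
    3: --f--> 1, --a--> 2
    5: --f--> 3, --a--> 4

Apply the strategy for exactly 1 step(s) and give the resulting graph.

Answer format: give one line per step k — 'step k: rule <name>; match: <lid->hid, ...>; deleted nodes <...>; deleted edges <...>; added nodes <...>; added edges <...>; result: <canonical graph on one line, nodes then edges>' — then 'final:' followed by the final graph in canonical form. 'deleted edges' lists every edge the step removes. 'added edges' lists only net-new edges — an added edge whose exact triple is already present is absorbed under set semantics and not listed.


step 1: rule r4; match: 0->5, 1->3, 2->1, 3->2, 4->4; deleted nodes 1, 3; deleted edges (3,1,f); (3,2,a); (5,3,f); (5,4,a); added nodes (none); added edges (5,2,a); (5,4,f); result: nodes: 2:c2, 4:c3, 5:app edges: (5,2,a); (5,4,f)
final:
nodes: 2:c2, 4:c3, 5:app
edges: (5,2,a); (5,4,f)


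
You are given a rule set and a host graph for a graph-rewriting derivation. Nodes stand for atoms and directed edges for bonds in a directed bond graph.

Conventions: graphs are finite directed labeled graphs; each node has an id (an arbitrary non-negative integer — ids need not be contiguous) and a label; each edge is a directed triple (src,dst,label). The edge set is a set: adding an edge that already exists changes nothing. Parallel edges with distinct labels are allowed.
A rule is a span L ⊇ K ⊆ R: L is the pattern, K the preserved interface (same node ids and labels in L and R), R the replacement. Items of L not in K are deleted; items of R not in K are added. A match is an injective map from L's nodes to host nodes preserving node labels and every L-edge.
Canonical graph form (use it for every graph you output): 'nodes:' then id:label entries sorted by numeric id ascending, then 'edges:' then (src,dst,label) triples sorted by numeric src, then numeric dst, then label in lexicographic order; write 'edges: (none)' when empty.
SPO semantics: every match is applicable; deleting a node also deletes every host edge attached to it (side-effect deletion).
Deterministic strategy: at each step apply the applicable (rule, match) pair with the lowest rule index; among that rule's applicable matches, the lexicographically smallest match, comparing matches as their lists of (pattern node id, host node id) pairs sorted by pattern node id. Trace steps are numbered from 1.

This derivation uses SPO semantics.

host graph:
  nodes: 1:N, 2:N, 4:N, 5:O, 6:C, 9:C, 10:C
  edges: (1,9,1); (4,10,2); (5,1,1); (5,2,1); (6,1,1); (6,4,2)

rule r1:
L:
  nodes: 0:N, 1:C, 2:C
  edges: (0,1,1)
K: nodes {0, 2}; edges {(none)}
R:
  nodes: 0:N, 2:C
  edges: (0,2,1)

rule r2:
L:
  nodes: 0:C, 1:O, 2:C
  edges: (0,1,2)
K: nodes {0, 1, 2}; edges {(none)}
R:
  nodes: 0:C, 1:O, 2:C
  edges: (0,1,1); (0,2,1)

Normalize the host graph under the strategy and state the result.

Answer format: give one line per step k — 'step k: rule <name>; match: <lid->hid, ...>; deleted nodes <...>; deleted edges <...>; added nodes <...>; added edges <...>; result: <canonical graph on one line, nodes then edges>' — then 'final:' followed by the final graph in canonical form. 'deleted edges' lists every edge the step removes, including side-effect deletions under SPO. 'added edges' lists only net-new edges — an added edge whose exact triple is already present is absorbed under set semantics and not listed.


step 1: rule r1; match: 0->1, 1->9, 2->6; deleted nodes 9; deleted edges (1,9,1); added nodes (none); added edges (1,6,1); result: nodes: 1:N, 2:N, 4:N, 5:O, 6:C, 10:C edges: (1,6,1); (4,10,2); (5,1,1); (5,2,1); (6,1,1); (6,4,2)
step 2: rule r1; match: 0->1, 1->6, 2->10; deleted nodes 6; deleted edges (1,6,1); (6,1,1); (6,4,2); added nodes (none); added edges (1,10,1); result: nodes: 1:N, 2:N, 4:N, 5:O, 10:C edges: (1,10,1); (4,10,2); (5,1,1); (5,2,1)
final:
nodes: 1:N, 2:N, 4:N, 5:O, 10:C
edges: (1,10,1); (4,10,2); (5,1,1); (5,2,1)


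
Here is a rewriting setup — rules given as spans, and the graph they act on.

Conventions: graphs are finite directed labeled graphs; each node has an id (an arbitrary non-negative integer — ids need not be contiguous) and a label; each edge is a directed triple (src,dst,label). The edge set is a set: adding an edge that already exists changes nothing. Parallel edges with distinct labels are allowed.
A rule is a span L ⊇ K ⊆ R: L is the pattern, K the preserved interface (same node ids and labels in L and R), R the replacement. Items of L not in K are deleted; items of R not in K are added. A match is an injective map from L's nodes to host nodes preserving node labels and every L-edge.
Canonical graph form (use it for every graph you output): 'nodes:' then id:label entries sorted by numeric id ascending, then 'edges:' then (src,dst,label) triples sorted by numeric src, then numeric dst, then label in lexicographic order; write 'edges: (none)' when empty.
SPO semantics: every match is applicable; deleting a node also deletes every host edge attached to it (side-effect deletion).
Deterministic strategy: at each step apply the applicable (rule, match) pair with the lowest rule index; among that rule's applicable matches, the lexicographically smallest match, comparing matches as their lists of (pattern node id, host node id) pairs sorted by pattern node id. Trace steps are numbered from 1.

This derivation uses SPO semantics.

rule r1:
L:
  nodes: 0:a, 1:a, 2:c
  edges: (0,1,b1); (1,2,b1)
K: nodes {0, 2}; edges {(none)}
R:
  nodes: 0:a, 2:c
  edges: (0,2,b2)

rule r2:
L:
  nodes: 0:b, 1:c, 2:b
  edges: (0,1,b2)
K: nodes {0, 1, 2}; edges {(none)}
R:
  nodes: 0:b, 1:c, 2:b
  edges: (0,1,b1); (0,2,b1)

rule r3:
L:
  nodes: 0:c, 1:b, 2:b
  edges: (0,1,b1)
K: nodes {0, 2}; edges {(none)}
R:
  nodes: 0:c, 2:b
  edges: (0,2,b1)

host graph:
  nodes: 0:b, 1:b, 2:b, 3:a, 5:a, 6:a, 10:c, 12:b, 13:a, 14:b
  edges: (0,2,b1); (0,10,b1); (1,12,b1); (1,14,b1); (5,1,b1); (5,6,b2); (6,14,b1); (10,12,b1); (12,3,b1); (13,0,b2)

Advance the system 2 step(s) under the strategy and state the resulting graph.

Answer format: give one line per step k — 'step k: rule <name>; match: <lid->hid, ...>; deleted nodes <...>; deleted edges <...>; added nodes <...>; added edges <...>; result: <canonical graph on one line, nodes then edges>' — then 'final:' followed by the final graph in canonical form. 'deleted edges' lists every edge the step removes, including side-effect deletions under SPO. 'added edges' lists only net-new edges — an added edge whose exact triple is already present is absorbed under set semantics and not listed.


step 1: rule r3; match: 0->10, 1->12, 2->0; deleted nodes 12; deleted edges (1,12,b1); (10,12,b1); (12,3,b1); added nodes (none); added edges (10,0,b1); result: nodes: 0:b, 1:b, 2:b, 3:a, 5:a, 6:a, 10:c, 13:a, 14:b edges: (0,2,b1); (0,10,b1); (1,14,b1); (5,1,b1); (5,6,b2); (6,14,b1); (10,0,b1); (13,0,b2)
step 2: rule r3; match: 0->10, 1->0, 2->1; deleted nodes 0; deleted edges (0,2,b1); (0,10,b1); (10,0,b1); (13,0,b2); added nodes (none); added edges (10,1,b1); result: nodes: 1:b, 2:b, 3:a, 5:a, 6:a, 10:c, 13:a, 14:b edges: (1,14,b1); (5,1,b1); (5,6,b2); (6,14,b1); (10,1,b1)
final:
nodes: 1:b, 2:b, 3:a, 5:a, 6:a, 10:c, 13:a, 14:b
edges: (1,14,b1); (5,1,b1); (5,6,b2); (6,14,b1); (10,1,b1)


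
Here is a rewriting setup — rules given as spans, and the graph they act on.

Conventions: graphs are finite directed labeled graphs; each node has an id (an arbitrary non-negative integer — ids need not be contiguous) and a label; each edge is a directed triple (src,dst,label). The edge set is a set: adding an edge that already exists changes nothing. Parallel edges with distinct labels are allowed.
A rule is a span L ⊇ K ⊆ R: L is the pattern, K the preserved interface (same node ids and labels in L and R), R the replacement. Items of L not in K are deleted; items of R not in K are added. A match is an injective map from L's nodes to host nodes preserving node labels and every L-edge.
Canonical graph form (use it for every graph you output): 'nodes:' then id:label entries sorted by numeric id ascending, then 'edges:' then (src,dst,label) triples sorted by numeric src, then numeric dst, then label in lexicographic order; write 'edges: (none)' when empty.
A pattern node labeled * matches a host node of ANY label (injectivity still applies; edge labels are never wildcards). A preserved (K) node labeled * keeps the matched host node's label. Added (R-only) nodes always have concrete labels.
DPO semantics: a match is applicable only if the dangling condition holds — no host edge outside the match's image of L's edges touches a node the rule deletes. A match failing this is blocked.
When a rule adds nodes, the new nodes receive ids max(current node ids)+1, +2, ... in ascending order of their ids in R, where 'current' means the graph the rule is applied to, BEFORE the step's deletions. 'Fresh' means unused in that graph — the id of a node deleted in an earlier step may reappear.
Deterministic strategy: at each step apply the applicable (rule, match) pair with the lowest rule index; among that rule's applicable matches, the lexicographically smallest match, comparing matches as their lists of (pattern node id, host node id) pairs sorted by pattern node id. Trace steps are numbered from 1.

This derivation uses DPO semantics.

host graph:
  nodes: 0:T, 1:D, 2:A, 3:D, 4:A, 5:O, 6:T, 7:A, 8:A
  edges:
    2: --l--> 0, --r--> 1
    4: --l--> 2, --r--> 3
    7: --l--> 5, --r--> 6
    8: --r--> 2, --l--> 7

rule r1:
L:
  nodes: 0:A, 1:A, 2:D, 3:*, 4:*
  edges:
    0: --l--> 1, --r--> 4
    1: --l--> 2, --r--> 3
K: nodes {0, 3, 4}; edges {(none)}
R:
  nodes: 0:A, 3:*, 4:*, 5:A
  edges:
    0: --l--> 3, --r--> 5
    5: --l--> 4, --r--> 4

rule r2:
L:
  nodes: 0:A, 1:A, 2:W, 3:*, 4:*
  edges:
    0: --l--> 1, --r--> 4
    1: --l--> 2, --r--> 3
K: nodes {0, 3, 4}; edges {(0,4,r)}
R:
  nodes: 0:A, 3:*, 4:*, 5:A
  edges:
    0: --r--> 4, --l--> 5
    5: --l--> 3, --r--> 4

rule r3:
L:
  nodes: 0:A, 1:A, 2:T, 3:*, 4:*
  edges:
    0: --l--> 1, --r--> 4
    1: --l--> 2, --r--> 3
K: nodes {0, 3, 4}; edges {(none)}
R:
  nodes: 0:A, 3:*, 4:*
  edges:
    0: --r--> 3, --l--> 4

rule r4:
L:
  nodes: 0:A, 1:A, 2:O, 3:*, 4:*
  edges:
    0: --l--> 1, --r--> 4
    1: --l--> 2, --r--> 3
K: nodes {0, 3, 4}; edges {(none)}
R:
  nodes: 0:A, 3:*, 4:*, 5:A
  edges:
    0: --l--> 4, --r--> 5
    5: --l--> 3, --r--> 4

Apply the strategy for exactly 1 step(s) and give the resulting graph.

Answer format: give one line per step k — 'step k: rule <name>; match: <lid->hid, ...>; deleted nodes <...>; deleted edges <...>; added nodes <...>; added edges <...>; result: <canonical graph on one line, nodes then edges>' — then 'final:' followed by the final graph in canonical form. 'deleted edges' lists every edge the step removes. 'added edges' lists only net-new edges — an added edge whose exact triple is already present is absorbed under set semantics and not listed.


step 1: rule r4; match: 0->8, 1->7, 2->5, 3->6, 4->2; deleted nodes 5, 7; deleted edges (7,5,l); (7,6,r); (8,2,r); (8,7,l); added nodes 9; added edges (8,2,l); (8,9,r); (9,2,r); (9,6,l); result: nodes: 0:T, 1:D, 2:A, 3:D, 4:A, 6:T, 8:A, 9:A edges: (2,0,l); (2,1,r); (4,2,l); (4,3,r); (8,2,l); (8,9,r); (9,2,r); (9,6,l)
final:
nodes: 0:T, 1:D, 2:A, 3:D, 4:A, 6:T, 8:A, 9:A
edges: (2,0,l); (2,1,r); (4,2,l); (4,3,r); (8,2,l); (8,9,r); (9,2,r); (9,6,l)


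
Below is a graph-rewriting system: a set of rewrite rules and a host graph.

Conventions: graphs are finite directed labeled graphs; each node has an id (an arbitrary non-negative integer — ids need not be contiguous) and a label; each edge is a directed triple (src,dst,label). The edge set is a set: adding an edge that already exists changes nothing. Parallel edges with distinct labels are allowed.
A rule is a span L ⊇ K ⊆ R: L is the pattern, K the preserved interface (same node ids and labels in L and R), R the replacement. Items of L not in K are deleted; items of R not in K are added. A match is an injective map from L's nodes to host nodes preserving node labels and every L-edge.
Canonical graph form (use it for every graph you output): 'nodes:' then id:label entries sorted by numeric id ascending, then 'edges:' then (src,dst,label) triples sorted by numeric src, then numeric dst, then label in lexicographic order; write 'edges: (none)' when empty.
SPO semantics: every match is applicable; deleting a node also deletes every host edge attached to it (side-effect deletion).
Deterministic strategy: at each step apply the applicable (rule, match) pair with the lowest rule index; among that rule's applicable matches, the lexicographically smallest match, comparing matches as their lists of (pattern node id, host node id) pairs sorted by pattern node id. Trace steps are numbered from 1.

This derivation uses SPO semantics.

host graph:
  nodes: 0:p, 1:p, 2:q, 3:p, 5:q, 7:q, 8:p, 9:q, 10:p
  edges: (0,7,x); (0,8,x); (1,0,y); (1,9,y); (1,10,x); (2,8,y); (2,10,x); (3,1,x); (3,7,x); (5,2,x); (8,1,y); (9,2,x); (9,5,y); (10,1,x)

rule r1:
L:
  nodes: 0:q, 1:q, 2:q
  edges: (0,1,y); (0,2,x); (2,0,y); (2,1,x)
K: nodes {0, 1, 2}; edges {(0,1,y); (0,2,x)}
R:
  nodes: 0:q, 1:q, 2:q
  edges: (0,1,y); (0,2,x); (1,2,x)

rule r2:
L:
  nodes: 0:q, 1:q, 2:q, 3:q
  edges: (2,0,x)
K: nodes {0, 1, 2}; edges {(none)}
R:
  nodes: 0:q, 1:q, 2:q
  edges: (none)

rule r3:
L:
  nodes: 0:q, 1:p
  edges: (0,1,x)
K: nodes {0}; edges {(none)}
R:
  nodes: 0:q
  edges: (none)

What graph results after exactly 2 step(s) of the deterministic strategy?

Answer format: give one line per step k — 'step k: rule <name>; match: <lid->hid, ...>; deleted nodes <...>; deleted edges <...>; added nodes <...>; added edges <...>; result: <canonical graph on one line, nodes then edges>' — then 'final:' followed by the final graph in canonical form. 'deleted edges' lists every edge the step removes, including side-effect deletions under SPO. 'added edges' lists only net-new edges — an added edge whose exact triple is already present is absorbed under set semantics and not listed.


step 1: rule r2; match: 0->2, 1->5, 2->9, 3->7; deleted nodes 7; deleted edges (0,7,x); (3,7,x); (9,2,x); added nodes (none); added edges (none); result: nodes: 0:p, 1:p, 2:q, 3:p, 5:q, 8:p, 9:q, 10:p edges: (0,8,x); (1,0,y); (1,9,y); (1,10,x); (2,8,y); (2,10,x); (3,1,x); (5,2,x); (8,1,y); (9,5,y); (10,1,x)
step 2: rule r3; match: 0->2, 1->10; deleted nodes 10; deleted edges (1,10,x); (2,10,x); (10,1,x); added nodes (none); added edges (none); result: nodes: 0:p, 1:p, 2:q, 3:p, 5:q, 8:p, 9:q edges: (0,8,x); (1,0,y); (1,9,y); (2,8,y); (3,1,x); (5,2,x); (8,1,y); (9,5,y)
final:
nodes: 0:p, 1:p, 2:q, 3:p, 5:q, 8:p, 9:q
edges: (0,8,x); (1,0,y); (1,9,y); (2,8,y); (3,1,x); (5,2,x); (8,1,y); (9,5,y)


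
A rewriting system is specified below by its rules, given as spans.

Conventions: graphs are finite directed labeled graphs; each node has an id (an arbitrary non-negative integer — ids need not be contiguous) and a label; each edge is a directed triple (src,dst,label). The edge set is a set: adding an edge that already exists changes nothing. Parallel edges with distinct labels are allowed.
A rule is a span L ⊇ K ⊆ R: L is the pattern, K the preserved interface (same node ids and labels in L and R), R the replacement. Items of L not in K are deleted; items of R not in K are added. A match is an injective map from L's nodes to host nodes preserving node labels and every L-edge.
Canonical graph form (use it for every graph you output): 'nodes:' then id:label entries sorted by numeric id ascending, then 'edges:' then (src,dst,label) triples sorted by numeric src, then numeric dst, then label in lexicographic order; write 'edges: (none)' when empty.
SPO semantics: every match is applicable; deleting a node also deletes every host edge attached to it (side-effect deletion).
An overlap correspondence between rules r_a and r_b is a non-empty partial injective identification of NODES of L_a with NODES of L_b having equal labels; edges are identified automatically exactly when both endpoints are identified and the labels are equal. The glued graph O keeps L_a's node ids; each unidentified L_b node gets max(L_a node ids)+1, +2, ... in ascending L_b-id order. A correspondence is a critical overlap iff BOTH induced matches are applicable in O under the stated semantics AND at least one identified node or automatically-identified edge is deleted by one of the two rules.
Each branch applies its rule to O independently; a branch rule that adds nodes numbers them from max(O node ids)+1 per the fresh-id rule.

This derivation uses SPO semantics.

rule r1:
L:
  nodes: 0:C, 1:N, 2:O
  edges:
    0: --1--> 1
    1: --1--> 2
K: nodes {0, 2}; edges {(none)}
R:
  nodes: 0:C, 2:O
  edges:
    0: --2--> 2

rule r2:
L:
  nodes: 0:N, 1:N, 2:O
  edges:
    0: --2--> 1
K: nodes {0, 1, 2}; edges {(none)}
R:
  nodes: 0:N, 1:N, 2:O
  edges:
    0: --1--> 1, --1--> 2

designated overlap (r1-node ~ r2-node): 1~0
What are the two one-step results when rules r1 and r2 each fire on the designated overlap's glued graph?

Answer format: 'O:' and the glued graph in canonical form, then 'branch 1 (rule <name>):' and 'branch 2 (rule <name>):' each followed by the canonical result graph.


O:
nodes: 0:C, 1:N, 2:O, 3:N, 4:O
edges: (0,1,1); (1,2,1); (1,3,2)
branch 1 (rule r1):
nodes: 0:C, 2:O, 3:N, 4:O
edges: (0,2,2)
branch 2 (rule r2):
nodes: 0:C, 1:N, 2:O, 3:N, 4:O
edges: (0,1,1); (1,2,1); (1,3,1); (1,4,1)


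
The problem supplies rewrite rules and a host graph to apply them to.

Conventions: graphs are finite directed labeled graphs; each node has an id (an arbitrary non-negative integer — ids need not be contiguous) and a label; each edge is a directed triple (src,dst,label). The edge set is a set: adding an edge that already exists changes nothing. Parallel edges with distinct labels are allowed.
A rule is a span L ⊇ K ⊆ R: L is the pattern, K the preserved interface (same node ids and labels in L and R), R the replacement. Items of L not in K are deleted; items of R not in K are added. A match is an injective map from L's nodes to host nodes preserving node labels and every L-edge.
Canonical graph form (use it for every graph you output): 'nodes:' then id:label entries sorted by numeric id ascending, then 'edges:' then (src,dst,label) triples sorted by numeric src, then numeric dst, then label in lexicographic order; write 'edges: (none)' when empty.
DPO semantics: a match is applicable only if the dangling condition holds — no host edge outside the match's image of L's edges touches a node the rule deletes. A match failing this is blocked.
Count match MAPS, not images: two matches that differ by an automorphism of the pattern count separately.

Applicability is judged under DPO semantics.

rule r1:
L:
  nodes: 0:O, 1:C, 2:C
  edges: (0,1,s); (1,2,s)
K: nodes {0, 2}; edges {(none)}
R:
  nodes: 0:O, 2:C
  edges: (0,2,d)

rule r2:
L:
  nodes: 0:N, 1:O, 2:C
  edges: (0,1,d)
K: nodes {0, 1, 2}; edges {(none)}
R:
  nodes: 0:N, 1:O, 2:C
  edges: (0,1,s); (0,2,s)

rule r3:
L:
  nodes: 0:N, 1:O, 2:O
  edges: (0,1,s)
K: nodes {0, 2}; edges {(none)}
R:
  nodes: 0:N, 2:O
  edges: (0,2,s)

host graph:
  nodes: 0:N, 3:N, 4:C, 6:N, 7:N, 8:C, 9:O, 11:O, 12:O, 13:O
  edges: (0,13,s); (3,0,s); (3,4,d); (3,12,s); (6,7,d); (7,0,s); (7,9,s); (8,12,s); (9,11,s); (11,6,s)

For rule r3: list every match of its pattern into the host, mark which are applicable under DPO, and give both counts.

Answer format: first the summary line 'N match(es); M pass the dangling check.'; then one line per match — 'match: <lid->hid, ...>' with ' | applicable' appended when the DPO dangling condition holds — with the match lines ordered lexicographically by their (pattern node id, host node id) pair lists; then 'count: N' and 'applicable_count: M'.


9 match(es); 3 pass the dangling check.
match: 0->0, 1->13, 2->9 | applicable
match: 0->0, 1->13, 2->11 | applicable
match: 0->0, 1->13, 2->12 | applicable
match: 0->3, 1->12, 2->9
match: 0->3, 1->12, 2->11
match: 0->3, 1->12, 2->13
match: 0->7, 1->9, 2->11
match: 0->7, 1->9, 2->12
match: 0->7, 1->9, 2->13
count: 9
applicable_count: 3


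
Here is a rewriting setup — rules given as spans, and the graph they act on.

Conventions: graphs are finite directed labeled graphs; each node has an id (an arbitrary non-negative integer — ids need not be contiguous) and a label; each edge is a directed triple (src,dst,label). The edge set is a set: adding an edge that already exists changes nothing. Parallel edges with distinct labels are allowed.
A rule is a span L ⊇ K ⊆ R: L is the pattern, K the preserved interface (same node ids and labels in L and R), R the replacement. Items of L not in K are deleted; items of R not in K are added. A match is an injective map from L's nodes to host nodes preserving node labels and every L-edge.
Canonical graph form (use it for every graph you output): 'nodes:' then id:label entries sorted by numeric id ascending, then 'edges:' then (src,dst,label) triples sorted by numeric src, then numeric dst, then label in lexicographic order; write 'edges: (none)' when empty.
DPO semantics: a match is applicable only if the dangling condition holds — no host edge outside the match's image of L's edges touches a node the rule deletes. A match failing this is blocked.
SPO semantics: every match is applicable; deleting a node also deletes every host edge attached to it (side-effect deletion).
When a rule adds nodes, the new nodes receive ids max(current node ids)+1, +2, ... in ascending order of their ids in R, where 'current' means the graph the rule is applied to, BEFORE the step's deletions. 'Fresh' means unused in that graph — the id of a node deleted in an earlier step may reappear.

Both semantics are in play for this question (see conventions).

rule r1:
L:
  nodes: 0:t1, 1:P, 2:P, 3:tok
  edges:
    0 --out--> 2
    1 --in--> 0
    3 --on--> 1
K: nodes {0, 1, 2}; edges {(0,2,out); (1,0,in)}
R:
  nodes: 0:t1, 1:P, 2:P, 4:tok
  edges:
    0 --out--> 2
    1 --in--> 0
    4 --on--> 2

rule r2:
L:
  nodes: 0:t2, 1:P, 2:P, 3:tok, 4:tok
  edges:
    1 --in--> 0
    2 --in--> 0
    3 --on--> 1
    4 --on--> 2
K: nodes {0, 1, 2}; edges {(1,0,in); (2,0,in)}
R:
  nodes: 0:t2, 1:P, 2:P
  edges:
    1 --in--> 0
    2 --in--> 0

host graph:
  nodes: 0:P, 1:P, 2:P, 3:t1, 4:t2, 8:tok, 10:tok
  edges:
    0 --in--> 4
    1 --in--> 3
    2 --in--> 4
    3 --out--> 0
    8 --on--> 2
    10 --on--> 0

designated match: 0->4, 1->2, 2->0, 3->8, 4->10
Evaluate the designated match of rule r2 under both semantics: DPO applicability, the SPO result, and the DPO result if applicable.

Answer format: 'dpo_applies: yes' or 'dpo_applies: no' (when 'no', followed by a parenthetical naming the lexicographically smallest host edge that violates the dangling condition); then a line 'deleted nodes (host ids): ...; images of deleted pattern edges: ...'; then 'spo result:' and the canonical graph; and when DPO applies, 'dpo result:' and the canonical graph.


dpo_applies: yes
deleted nodes (host ids): 8, 10; images of deleted pattern edges: (8,2,on); (10,0,on)
spo result:
nodes: 0:P, 1:P, 2:P, 3:t1, 4:t2
edges: (0,4,in); (1,3,in); (2,4,in); (3,0,out)
dpo result:
nodes: 0:P, 1:P, 2:P, 3:t1, 4:t2
edges: (0,4,in); (1,3,in); (2,4,in); (3,0,out)


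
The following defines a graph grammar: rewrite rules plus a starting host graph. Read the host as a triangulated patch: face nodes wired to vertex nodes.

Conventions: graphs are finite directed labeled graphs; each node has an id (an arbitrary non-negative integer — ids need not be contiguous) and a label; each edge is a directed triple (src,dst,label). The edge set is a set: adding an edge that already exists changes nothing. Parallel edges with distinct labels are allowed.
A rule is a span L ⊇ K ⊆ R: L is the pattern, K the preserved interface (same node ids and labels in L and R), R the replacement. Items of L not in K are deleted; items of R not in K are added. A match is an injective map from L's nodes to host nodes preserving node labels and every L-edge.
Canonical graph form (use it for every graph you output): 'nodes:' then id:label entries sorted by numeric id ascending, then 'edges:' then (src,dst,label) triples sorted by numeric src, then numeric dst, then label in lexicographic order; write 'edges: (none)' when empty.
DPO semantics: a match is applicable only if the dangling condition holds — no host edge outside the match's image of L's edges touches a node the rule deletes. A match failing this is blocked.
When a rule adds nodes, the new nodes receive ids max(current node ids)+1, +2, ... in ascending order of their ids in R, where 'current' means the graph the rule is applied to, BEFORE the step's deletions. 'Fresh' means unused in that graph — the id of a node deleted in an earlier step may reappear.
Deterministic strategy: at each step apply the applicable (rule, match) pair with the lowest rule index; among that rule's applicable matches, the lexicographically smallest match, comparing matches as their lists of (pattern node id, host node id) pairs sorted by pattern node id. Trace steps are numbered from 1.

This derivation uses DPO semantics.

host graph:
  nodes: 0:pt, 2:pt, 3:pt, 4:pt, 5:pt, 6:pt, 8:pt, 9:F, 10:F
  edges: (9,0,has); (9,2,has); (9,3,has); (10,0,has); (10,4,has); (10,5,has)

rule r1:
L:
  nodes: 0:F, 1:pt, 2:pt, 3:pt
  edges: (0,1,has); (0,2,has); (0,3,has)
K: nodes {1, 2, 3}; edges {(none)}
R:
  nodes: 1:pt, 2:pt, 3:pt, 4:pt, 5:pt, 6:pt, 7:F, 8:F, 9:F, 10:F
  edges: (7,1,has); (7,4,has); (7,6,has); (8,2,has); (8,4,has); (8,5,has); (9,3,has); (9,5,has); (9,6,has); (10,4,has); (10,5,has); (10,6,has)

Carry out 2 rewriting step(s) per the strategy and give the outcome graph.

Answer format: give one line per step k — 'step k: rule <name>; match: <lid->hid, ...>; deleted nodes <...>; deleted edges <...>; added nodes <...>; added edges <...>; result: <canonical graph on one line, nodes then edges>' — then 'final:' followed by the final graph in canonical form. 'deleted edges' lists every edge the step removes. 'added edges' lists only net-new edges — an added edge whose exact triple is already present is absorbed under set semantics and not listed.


step 1: rule r1; match: 0->9, 1->0, 2->2, 3->3; deleted nodes 9; deleted edges (9,0,has); (9,2,has); (9,3,has); added nodes 11, 12, 13, 14, 15, 16, 17; added edges (14,0,has); (14,11,has); (14,13,has); (15,2,has); (15,11,has); (15,12,has); (16,3,has); (16,12,has); (16,13,has); (17,11,has); (17,12,has); (17,13,has); result: nodes: 0:pt, 2:pt, 3:pt, 4:pt, 5:pt, 6:pt, 8:pt, 10:F, 11:pt, 12:pt, 13:pt, 14:F, 15:F, 16:F, 17:F edges: (10,0,has); (10,4,has); (10,5,has); (14,0,has); (14,11,has); (14,13,has); (15,2,has); (15,11,has); (15,12,has); (16,3,has); (16,12,has); (16,13,has); (17,11,has); (17,12,has); (17,13,has)
step 2: rule r1; match: 0->10, 1->0, 2->4, 3->5; deleted nodes 10; deleted edges (10,0,has); (10,4,has); (10,5,has); added nodes 18, 19, 20, 21, 22, 23, 24; added edges (21,0,has); (21,18,has); (21,20,has); (22,4,has); (22,18,has); (22,19,has); (23,5,has); (23,19,has); (23,20,has); (24,18,has); (24,19,has); (24,20,has); result: nodes: 0:pt, 2:pt, 3:pt, 4:pt, 5:pt, 6:pt, 8:pt, 11:pt, 12:pt, 13:pt, 14:F, 15:F, 16:F, 17:F, 18:pt, 19:pt, 20:pt, 21:F, 22:F, 23:F, 24:F edges: (14,0,has); (14,11,has); (14,13,has); (15,2,has); (15,11,has); (15,12,has); (16,3,has); (16,12,has); (16,13,has); (17,11,has); (17,12,has); (17,13,has); (21,0,has); (21,18,has); (21,20,has); (22,4,has); (22,18,has); (22,19,has); (23,5,has); (23,19,has); (23,20,has); (24,18,has); (24,19,has); (24,20,has)
final:
nodes: 0:pt, 2:pt, 3:pt, 4:pt, 5:pt, 6:pt, 8:pt, 11:pt, 12:pt, 13:pt, 14:F, 15:F, 16:F, 17:F, 18:pt, 19:pt, 20:pt, 21:F, 22:F, 23:F, 24:F
edges: (14,0,has); (14,11,has); (14,13,has); (15,2,has); (15,11,has); (15,12,has); (16,3,has); (16,12,has); (16,13,has); (17,11,has); (17,12,has); (17,13,has); (21,0,has); (21,18,has); (21,20,has); (22,4,has); (22,18,has); (22,19,has); (23,5,has); (23,19,has); (23,20,has); (24,18,has); (24,19,has); (24,20,has)


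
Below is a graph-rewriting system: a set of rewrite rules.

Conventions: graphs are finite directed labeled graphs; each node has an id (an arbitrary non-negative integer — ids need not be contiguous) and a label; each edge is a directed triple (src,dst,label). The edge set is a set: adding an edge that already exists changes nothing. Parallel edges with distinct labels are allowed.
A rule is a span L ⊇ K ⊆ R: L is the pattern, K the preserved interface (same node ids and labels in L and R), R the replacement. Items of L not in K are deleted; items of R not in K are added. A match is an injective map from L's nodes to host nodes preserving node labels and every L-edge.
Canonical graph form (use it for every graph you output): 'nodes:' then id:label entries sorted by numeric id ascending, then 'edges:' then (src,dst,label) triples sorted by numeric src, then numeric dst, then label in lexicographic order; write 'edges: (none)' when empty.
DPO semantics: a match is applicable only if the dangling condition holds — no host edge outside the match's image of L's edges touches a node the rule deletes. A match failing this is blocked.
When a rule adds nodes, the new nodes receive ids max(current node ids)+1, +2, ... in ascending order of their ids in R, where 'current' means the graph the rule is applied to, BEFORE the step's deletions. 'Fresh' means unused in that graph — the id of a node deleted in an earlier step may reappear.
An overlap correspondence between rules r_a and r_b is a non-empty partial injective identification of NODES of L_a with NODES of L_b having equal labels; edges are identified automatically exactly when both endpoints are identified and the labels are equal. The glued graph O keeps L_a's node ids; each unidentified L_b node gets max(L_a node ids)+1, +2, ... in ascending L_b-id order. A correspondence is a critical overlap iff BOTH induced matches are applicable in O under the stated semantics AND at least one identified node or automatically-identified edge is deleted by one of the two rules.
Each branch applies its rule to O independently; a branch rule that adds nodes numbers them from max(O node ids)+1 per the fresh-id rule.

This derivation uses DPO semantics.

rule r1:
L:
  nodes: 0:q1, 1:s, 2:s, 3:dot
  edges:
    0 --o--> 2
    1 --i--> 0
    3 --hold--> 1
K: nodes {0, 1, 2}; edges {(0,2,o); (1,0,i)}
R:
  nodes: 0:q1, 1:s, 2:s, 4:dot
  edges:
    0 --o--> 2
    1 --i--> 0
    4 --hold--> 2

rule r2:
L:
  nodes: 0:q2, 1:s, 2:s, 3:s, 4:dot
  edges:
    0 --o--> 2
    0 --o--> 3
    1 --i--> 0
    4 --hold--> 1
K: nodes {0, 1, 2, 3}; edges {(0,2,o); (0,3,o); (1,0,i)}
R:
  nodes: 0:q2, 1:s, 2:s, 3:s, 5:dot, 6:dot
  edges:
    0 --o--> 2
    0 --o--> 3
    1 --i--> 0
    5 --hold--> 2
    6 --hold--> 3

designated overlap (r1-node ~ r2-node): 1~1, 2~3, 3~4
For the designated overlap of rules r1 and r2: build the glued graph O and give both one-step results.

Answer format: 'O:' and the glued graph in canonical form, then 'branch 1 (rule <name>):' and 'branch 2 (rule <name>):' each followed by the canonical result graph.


O:
nodes: 0:q1, 1:s, 2:s, 3:dot, 4:q2, 5:s
edges: (0,2,o); (1,0,i); (1,4,i); (3,1,hold); (4,2,o); (4,5,o)
branch 1 (rule r1):
nodes: 0:q1, 1:s, 2:s, 4:q2, 5:s, 6:dot
edges: (0,2,o); (1,0,i); (1,4,i); (4,2,o); (4,5,o); (6,2,hold)
branch 2 (rule r2):
nodes: 0:q1, 1:s, 2:s, 4:q2, 5:s, 6:dot, 7:dot
edges: (0,2,o); (1,0,i); (1,4,i); (4,2,o); (4,5,o); (6,5,hold); (7,2,hold)


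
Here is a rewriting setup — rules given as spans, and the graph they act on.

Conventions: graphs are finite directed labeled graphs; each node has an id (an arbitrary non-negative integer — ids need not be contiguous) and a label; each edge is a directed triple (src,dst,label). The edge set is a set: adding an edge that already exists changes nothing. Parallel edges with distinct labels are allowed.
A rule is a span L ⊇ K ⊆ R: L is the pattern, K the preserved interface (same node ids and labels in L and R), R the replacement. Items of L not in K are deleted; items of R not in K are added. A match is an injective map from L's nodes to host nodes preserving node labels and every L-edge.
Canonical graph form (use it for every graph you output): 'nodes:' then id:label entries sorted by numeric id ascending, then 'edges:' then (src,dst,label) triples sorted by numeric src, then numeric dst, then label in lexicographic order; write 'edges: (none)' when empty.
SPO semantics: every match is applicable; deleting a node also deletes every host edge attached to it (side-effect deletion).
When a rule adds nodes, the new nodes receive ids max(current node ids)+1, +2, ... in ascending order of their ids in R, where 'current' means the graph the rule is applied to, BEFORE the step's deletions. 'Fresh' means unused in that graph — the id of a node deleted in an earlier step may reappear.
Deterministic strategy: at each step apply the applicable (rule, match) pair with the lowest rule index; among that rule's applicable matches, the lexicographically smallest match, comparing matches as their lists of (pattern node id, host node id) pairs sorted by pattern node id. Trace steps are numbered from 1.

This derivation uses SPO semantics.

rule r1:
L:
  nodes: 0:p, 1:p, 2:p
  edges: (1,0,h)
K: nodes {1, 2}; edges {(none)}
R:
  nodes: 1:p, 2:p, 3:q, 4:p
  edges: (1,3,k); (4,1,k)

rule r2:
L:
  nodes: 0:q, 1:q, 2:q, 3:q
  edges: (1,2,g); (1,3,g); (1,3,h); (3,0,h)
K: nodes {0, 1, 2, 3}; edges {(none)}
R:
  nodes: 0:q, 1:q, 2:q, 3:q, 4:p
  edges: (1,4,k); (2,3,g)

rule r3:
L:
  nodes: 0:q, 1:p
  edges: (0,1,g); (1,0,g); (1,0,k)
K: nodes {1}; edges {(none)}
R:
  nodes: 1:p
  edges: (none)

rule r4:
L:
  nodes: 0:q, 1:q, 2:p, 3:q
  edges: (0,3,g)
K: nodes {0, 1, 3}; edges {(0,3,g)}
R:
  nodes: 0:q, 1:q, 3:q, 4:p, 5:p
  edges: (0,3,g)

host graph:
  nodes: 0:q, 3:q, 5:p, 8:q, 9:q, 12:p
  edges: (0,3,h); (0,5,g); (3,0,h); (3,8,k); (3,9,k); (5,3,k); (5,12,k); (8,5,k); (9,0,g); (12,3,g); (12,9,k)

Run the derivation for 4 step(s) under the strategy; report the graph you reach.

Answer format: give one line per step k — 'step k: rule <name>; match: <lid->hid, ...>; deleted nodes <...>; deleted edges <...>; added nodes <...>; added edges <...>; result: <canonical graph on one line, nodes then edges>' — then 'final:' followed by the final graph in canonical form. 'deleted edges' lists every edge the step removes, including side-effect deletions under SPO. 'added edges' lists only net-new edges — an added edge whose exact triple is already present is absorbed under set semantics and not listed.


step 1: rule r4; match: 0->9, 1->3, 2->5, 3->0; deleted nodes 5; deleted edges (0,5,g); (5,3,k); (5,12,k); (8,5,k); added nodes 13, 14; added edges (none); result: nodes: 0:q, 3:q, 8:q, 9:q, 12:p, 13:p, 14:p edges: (0,3,h); (3,0,h); (3,8,k); (3,9,k); (9,0,g); (12,3,g); (12,9,k)
step 2: rule r4; match: 0->9, 1->3, 2->12, 3->0; deleted nodes 12; deleted edges (12,3,g); (12,9,k); added nodes 15, 16; added edges (none); result: nodes: 0:q, 3:q, 8:q, 9:q, 13:p, 14:p, 15:p, 16:p edges: (0,3,h); (3,0,h); (3,8,k); (3,9,k); (9,0,g)
step 3: rule r4; match: 0->9, 1->3, 2->13, 3->0; deleted nodes 13; deleted edges (none); added nodes 17, 18; added edges (none); result: nodes: 0:q, 3:q, 8:q, 9:q, 14:p, 15:p, 16:p, 17:p, 18:p edges: (0,3,h); (3,0,h); (3,8,k); (3,9,k); (9,0,g)
step 4: rule r4; match: 0->9, 1->3, 2->14, 3->0; deleted nodes 14; deleted edges (none); added nodes 19, 20; added edges (none); result: nodes: 0:q, 3:q, 8:q, 9:q, 15:p, 16:p, 17:p, 18:p, 19:p, 20:p edges: (0,3,h); (3,0,h); (3,8,k); (3,9,k); (9,0,g)
final:
nodes: 0:q, 3:q, 8:q, 9:q, 15:p, 16:p, 17:p, 18:p, 19:p, 20:p
edges: (0,3,h); (3,0,h); (3,8,k); (3,9,k); (9,0,g)


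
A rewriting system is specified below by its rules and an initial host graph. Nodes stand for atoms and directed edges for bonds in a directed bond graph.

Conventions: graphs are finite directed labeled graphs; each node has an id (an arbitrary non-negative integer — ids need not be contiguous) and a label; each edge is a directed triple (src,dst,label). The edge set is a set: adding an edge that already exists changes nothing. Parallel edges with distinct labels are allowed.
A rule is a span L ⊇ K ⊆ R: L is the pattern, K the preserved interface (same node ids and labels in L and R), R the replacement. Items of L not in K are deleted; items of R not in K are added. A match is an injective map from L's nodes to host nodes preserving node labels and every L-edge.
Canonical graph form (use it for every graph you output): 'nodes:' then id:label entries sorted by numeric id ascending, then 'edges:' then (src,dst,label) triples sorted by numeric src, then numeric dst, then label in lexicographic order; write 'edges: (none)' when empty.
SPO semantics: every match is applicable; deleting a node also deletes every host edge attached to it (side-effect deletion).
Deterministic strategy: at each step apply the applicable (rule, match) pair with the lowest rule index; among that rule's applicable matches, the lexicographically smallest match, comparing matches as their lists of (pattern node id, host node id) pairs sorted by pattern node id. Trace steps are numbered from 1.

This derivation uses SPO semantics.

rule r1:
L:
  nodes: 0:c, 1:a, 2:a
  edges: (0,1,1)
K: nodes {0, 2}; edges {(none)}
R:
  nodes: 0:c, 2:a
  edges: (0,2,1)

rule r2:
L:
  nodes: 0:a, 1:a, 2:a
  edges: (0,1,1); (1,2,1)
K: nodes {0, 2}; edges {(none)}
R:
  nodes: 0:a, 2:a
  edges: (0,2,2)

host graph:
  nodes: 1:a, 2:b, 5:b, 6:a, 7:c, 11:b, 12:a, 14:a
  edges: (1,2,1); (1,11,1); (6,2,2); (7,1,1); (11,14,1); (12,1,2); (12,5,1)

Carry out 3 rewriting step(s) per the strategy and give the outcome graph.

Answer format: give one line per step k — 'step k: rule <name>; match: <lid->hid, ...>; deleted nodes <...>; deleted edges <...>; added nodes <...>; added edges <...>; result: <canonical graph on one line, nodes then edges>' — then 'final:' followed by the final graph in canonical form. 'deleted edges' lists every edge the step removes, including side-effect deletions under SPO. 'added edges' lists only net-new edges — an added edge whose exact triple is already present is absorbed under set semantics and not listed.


step 1: rule r1; match: 0->7, 1->1, 2->6; deleted nodes 1; deleted edges (1,2,1); (1,11,1); (7,1,1); (12,1,2); added nodes (none); added edges (7,6,1); result: nodes: 2:b, 5:b, 6:a, 7:c, 11:b, 12:a, 14:a edges: (6,2,2); (7,6,1); (11,14,1); (12,5,1)
step 2: rule r1; match: 0->7, 1->6, 2->12; deleted nodes 6; deleted edges (6,2,2); (7,6,1); added nodes (none); added edges (7,12,1); result: nodes: 2:b, 5:b, 7:c, 11:b, 12:a, 14:a edges: (7,12,1); (11,14,1); (12,5,1)
step 3: rule r1; match: 0->7, 1->12, 2->14; deleted nodes 12; deleted edges (7,12,1); (12,5,1); added nodes (none); added edges (7,14,1); result: nodes: 2:b, 5:b, 7:c, 11:b, 14:a edges: (7,14,1); (11,14,1)
final:
nodes: 2:b, 5:b, 7:c, 11:b, 14:a
edges: (7,14,1); (11,14,1)
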